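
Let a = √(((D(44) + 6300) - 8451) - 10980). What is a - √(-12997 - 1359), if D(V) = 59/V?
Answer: I*(√6354755 - 44*√3589)/22 ≈ -5.2318*I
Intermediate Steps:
a = I*√6354755/22 (a = √(((59/44 + 6300) - 8451) - 10980) = √((277259/44 - 8451) - 10980) = √(-94585/44 - 10980) = √(-577705/44) = I*√6354755/22 ≈ 114.58*I)
a - √(-12997 - 1359) = I*√6354755/22 - √(-12997 - 1359) = I*√6354755/22 - √(-14356) = I*√6354755/22 - 2*I*√3589 = -2*I*√3589 + I*√6354755/22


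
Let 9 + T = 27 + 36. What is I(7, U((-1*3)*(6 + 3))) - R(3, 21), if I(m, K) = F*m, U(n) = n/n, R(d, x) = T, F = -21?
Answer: -201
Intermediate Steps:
T = 54 (T = -9 + (27 + 36) = -9 + 63 = 54)
R(d, x) = 54
U(n) = 1
I(m, K) = -21*m
I(7, U((-1*3)*(6 + 3))) - R(3, 21) = -21*7 - 1*54 = -147 - 54 = -201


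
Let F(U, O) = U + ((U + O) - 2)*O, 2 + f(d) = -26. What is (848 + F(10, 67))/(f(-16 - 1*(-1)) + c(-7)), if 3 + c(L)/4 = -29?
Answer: -1961/52 ≈ -37.712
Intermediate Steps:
f(d) = -28 (f(d) = -2 - 26 = -28)
c(L) = -128 (c(L) = -12 + 4*(-29) = -12 - 116 = -128)
F(U, O) = U + O*(-2 + O + U) (F(U, O) = U + ((O + U) - 2)*O = U + (-2 + O + U)*O = U + O*(-2 + O + U))
(848 + F(10, 67))/(f(-16 - 1*(-1)) + c(-7)) = (848 + (10 + 67² - 2*67 + 67*10))/(-28 - 128) = (848 + (10 + 4489 - 134 + 670))/(-156) = (848 + 5035)*(-1/156) = 5883*(-1/156) = -1961/52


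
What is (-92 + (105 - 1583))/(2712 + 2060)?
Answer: -785/2386 ≈ -0.32900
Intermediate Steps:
(-92 + (105 - 1583))/(2712 + 2060) = (-92 - 1478)/4772 = -1570*1/4772 = -785/2386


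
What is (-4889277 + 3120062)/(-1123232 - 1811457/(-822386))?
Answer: 41570789914/26392241717 ≈ 1.5751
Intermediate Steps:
(-4889277 + 3120062)/(-1123232 - 1811457/(-822386)) = -1769215/(-1123232 - 1811457*(-1/822386)) = -1769215/(-1123232 + 1811457/822386) = -1769215/(-923728460095/822386) = -1769215*(-822386/923728460095) = 41570789914/26392241717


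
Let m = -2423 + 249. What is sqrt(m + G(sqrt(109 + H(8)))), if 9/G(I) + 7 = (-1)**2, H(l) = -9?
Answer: I*sqrt(8702)/2 ≈ 46.642*I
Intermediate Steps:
m = -2174
G(I) = -3/2 (G(I) = 9/(-7 + (-1)**2) = 9/(-7 + 1) = 9/(-6) = 9*(-1/6) = -3/2)
sqrt(m + G(sqrt(109 + H(8)))) = sqrt(-2174 - 3/2) = sqrt(-4351/2) = I*sqrt(8702)/2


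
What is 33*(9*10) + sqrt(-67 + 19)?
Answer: 2970 + 4*I*sqrt(3) ≈ 2970.0 + 6.9282*I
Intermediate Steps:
33*(9*10) + sqrt(-67 + 19) = 33*90 + sqrt(-48) = 2970 + 4*I*sqrt(3)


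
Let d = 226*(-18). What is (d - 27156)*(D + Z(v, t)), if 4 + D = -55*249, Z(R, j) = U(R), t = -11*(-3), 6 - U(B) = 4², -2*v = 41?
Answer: 428049816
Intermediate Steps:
v = -41/2 (v = -½*41 = -41/2 ≈ -20.500)
U(B) = -10 (U(B) = 6 - 1*4² = 6 - 1*16 = 6 - 16 = -10)
d = -4068
t = 33
Z(R, j) = -10
D = -13699 (D = -4 - 55*249 = -4 - 13695 = -13699)
(d - 27156)*(D + Z(v, t)) = (-4068 - 27156)*(-13699 - 10) = -31224*(-13709) = 428049816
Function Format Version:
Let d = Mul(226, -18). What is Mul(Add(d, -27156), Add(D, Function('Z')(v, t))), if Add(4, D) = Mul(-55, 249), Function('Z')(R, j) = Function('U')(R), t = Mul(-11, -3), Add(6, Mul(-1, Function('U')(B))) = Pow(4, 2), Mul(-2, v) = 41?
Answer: 428049816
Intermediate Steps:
v = Rational(-41, 2) (v = Mul(Rational(-1, 2), 41) = Rational(-41, 2) ≈ -20.500)
Function('U')(B) = -10 (Function('U')(B) = Add(6, Mul(-1, Pow(4, 2))) = Add(6, Mul(-1, 16)) = Add(6, -16) = -10)
d = -4068
t = 33
Function('Z')(R, j) = -10
D = -13699 (D = Add(-4, Mul(-55, 249)) = Add(-4, -13695) = -13699)
Mul(Add(d, -27156), Add(D, Function('Z')(v, t))) = Mul(Add(-4068, -27156), Add(-13699, -10)) = Mul(-31224, -13709) = 428049816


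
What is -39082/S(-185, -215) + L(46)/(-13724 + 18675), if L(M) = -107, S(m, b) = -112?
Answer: 96741499/277256 ≈ 348.92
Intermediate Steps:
-39082/S(-185, -215) + L(46)/(-13724 + 18675) = -39082/(-112) - 107/(-13724 + 18675) = -39082*(-1/112) - 107/4951 = 19541/56 - 107*1/4951 = 19541/56 - 107/4951 = 96741499/277256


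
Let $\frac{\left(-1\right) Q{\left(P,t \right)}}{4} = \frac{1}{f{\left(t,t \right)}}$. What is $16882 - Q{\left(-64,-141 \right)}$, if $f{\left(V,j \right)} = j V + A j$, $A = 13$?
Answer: $\frac{76171585}{4512} \approx 16882.0$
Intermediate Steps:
$f{\left(V,j \right)} = 13 j + V j$ ($f{\left(V,j \right)} = j V + 13 j = V j + 13 j = 13 j + V j$)
$Q{\left(P,t \right)} = - \frac{4}{t \left(13 + t\right)}$
$16882 - Q{\left(-64,-141 \right)} = 16882 - - \frac{4}{\left(-141\right) \left(13 - 141\right)} = 16882 - \left(-4\right) \left(- \frac{1}{141}\right) \frac{1}{-128} = 16882 - \left(-4\right) \left(- \frac{1}{141}\right) \left(- \frac{1}{128}\right) = 16882 - - \frac{1}{4512} = 16882 + \frac{1}{4512} = \frac{76171585}{4512}$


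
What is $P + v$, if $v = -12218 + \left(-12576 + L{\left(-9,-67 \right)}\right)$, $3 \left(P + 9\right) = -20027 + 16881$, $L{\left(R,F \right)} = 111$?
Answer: $- \frac{77222}{3} \approx -25741.0$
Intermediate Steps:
$P = - \frac{3173}{3}$ ($P = -9 + \frac{-20027 + 16881}{3} = -9 + \frac{1}{3} \left(-3146\right) = -9 - \frac{3146}{3} = - \frac{3173}{3} \approx -1057.7$)
$v = -24683$ ($v = -12218 + \left(-12576 + 111\right) = -12218 - 12465 = -24683$)
$P + v = - \frac{3173}{3} - 24683 = - \frac{77222}{3}$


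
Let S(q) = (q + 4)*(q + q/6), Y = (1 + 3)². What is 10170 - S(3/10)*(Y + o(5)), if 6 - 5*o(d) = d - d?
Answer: 5072057/500 ≈ 10144.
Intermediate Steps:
o(d) = 6/5 (o(d) = 6/5 - (d - d)/5 = 6/5 - ⅕*0 = 6/5 + 0 = 6/5)
Y = 16 (Y = 4² = 16)
S(q) = 7*q*(4 + q)/6 (S(q) = (4 + q)*(q + q*(⅙)) = (4 + q)*(q + q/6) = (4 + q)*(7*q/6) = 7*q*(4 + q)/6)
10170 - S(3/10)*(Y + o(5)) = 10170 - 7*(3/10)*(4 + 3/10)/6*(16 + 6/5) = 10170 - 7*(3*(⅒))*(4 + 3*(⅒))/6*86/5 = 10170 - (7/6)*(3/10)*(4 + 3/10)*86/5 = 10170 - (7/6)*(3/10)*(43/10)*86/5 = 10170 - 301*86/(200*5) = 10170 - 1*12943/500 = 10170 - 12943/500 = 5072057/500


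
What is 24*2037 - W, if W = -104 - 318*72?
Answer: 71888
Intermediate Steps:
W = -23000 (W = -104 - 22896 = -23000)
24*2037 - W = 24*2037 - 1*(-23000) = 48888 + 23000 = 71888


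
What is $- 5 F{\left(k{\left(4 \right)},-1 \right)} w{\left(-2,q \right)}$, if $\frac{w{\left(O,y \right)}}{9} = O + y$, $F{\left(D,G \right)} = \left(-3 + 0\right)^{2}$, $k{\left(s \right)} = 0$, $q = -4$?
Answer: $2430$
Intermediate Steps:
$F{\left(D,G \right)} = 9$ ($F{\left(D,G \right)} = \left(-3\right)^{2} = 9$)
$w{\left(O,y \right)} = 9 O + 9 y$ ($w{\left(O,y \right)} = 9 \left(O + y\right) = 9 O + 9 y$)
$- 5 F{\left(k{\left(4 \right)},-1 \right)} w{\left(-2,q \right)} = \left(-5\right) 9 \left(9 \left(-2\right) + 9 \left(-4\right)\right) = - 45 \left(-18 - 36\right) = \left(-45\right) \left(-54\right) = 2430$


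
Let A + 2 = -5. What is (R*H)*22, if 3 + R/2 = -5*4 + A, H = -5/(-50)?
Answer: -132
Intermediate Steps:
A = -7 (A = -2 - 5 = -7)
H = ⅒ (H = -5*(-1/50) = ⅒ ≈ 0.10000)
R = -60 (R = -6 + 2*(-5*4 - 7) = -6 + 2*(-20 - 7) = -6 + 2*(-27) = -6 - 54 = -60)
(R*H)*22 = -60*⅒*22 = -6*22 = -132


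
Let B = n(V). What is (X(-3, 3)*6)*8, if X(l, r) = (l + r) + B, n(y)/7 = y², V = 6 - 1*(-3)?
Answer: 27216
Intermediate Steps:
V = 9 (V = 6 + 3 = 9)
n(y) = 7*y²
B = 567 (B = 7*9² = 7*81 = 567)
X(l, r) = 567 + l + r (X(l, r) = (l + r) + 567 = 567 + l + r)
(X(-3, 3)*6)*8 = ((567 - 3 + 3)*6)*8 = (567*6)*8 = 3402*8 = 27216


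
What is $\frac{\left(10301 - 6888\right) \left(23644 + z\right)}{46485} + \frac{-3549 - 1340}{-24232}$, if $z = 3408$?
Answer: $\frac{2237530895597}{1126424520} \approx 1986.4$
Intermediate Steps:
$\frac{\left(10301 - 6888\right) \left(23644 + z\right)}{46485} + \frac{-3549 - 1340}{-24232} = \frac{\left(10301 - 6888\right) \left(23644 + 3408\right)}{46485} + \frac{-3549 - 1340}{-24232} = 3413 \cdot 27052 \cdot \frac{1}{46485} - - \frac{4889}{24232} = 92328476 \cdot \frac{1}{46485} + \frac{4889}{24232} = \frac{92328476}{46485} + \frac{4889}{24232} = \frac{2237530895597}{1126424520}$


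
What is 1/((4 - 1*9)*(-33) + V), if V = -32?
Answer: 1/133 ≈ 0.0075188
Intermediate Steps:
1/((4 - 1*9)*(-33) + V) = 1/((4 - 1*9)*(-33) - 32) = 1/((4 - 9)*(-33) - 32) = 1/(-5*(-33) - 32) = 1/(165 - 32) = 1/133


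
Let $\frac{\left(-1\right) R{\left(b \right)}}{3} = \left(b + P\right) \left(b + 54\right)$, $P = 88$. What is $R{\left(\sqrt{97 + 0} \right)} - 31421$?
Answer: $-45968 - 426 \sqrt{97} \approx -50164.0$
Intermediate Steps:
$R{\left(b \right)} = - 3 \left(54 + b\right) \left(88 + b\right)$ ($R{\left(b \right)} = - 3 \left(b + 88\right) \left(b + 54\right) = - 3 \left(88 + b\right) \left(54 + b\right) = - 3 \left(54 + b\right) \left(88 + b\right)$)
$R{\left(\sqrt{97 + 0} \right)} - 31421 = \left(-14256 - 426 \sqrt{97 + 0} - 3 \left(\sqrt{97 + 0}\right)^{2}\right) - 31421 = \left(-14256 - 426 \sqrt{97} - 3 \left(\sqrt{97}\right)^{2}\right) - 31421 = \left(-14256 - 426 \sqrt{97} - 291\right) - 31421 = \left(-14547 - 426 \sqrt{97}\right) - 31421 = -45968 - 426 \sqrt{97}$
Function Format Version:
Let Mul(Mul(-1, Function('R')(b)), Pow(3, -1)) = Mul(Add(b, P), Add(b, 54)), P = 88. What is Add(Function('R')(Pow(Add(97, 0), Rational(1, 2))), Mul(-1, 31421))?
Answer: Add(-45968, Mul(-426, Pow(97, Rational(1, 2)))) ≈ -50164.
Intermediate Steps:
Function('R')(b) = Mul(-3, Add(54, b), Add(88, b)) (Function('R')(b) = Mul(-3, Mul(Add(b, 88), Add(b, 54))) = Mul(-3, Mul(Add(88, b), Add(54, b))) = Mul(-3, Mul(Add(54, b), Add(88, b))) = Mul(-3, Add(54, b), Add(88, b)))
Add(Function('R')(Pow(Add(97, 0), Rational(1, 2))), Mul(-1, 31421)) = Add(Add(-14256, Mul(-426, Pow(Add(97, 0), Rational(1, 2))), Mul(-3, Pow(Pow(Add(97, 0), Rational(1, 2)), 2))), Mul(-1, 31421)) = Add(Add(-14256, Mul(-426, Pow(97, Rational(1, 2))), Mul(-3, Pow(Pow(97, Rational(1, 2)), 2))), -31421) = Add(Add(-14256, Mul(-426, Pow(97, Rational(1, 2))), Mul(-3, 97)), -31421) = Add(Add(-14256, Mul(-426, Pow(97, Rational(1, 2))), -291), -31421) = Add(Add(-14547, Mul(-426, Pow(97, Rational(1, 2)))), -31421) = Add(-45968, Mul(-426, Pow(97, Rational(1, 2))))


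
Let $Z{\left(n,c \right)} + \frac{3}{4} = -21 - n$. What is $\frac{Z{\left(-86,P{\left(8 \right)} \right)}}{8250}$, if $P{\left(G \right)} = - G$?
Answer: $\frac{257}{33000} \approx 0.0077879$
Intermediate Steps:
$Z{\left(n,c \right)} = - \frac{87}{4} - n$ ($Z{\left(n,c \right)} = - \frac{3}{4} - \left(21 + n\right) = - \frac{87}{4} - n$)
$\frac{Z{\left(-86,P{\left(8 \right)} \right)}}{8250} = \frac{- \frac{87}{4} - -86}{8250} = \left(- \frac{87}{4} + 86\right) \frac{1}{8250} = \frac{257}{4} \cdot \frac{1}{8250} = \frac{257}{33000}$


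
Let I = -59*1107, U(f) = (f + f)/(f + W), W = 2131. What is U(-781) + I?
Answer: -44087056/675 ≈ -65314.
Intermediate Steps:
U(f) = 2*f/(2131 + f) (U(f) = (f + f)/(f + 2131) = (2*f)/(2131 + f) = 2*f/(2131 + f))
I = -65313
U(-781) + I = 2*(-781)/(2131 - 781) - 65313 = 2*(-781)/1350 - 65313 = 2*(-781)*(1/1350) - 65313 = -781/675 - 65313 = -44087056/675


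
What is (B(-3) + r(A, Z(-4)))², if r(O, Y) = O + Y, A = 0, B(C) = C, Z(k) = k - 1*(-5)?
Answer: 4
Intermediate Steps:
Z(k) = 5 + k (Z(k) = k + 5 = 5 + k)
(B(-3) + r(A, Z(-4)))² = (-3 + (0 + (5 - 4)))² = (-3 + (0 + 1))² = (-3 + 1)² = (-2)² = 4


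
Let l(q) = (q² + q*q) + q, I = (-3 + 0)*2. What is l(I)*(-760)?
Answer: -50160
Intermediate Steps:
I = -6 (I = -3*2 = -6)
l(q) = q + 2*q² (l(q) = (q² + q²) + q = 2*q² + q = q + 2*q²)
l(I)*(-760) = -6*(1 + 2*(-6))*(-760) = -6*(1 - 12)*(-760) = -6*(-11)*(-760) = 66*(-760) = -50160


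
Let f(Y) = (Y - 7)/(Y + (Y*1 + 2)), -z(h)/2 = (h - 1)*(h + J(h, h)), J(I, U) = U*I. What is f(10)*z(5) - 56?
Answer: -976/11 ≈ -88.727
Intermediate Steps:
J(I, U) = I*U
z(h) = -2*(-1 + h)*(h + h²) (z(h) = -2*(h - 1)*(h + h*h) = -2*(-1 + h)*(h + h²))
f(Y) = (-7 + Y)/(2 + 2*Y) (f(Y) = (-7 + Y)/(Y + (Y + 2)) = (-7 + Y)/(Y + (2 + Y)) = (-7 + Y)/(2 + 2*Y))
f(10)*z(5) - 56 = ((-7 + 10)/(2*(1 + 10)))*(2*5*(1 - 1*5²)) - 56 = ((½)*3/11)*(2*5*(1 - 1*25)) - 56 = ((½)*(1/11)*3)*(2*5*(1 - 25)) - 56 = 3*(2*5*(-24))/22 - 56 = (3/22)*(-240) - 56 = -360/11 - 56 = -976/11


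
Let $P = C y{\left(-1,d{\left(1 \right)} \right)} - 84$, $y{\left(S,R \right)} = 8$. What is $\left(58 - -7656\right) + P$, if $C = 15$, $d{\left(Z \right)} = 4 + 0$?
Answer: $7750$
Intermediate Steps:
$d{\left(Z \right)} = 4$
$P = 36$ ($P = 15 \cdot 8 - 84 = 120 - 84 = 36$)
$\left(58 - -7656\right) + P = \left(58 - -7656\right) + 36 = \left(58 + 7656\right) + 36 = 7714 + 36 = 7750$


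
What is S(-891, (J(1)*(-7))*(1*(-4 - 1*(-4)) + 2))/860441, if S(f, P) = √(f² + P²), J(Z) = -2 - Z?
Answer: 3*√88405/860441 ≈ 0.0010367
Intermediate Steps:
S(f, P) = √(P² + f²)
S(-891, (J(1)*(-7))*(1*(-4 - 1*(-4)) + 2))/860441 = √((((-2 - 1*1)*(-7))*(1*(-4 - 1*(-4)) + 2))² + (-891)²)/860441 = √((((-2 - 1)*(-7))*(1*(-4 + 4) + 2))² + 793881)*(1/860441) = √(((-3*(-7))*(1*0 + 2))² + 793881)*(1/860441) = √((21*(0 + 2))² + 793881)*(1/860441) = √((21*2)² + 793881)*(1/860441) = √(42² + 793881)*(1/860441) = √(1764 + 793881)*(1/860441) = √795645*(1/860441) = (3*√88405)*(1/860441) = 3*√88405/860441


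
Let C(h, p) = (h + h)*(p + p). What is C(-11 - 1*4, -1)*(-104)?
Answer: -6240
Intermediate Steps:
C(h, p) = 4*h*p (C(h, p) = (2*h)*(2*p) = 4*h*p)
C(-11 - 1*4, -1)*(-104) = (4*(-11 - 1*4)*(-1))*(-104) = (4*(-11 - 4)*(-1))*(-104) = (4*(-15)*(-1))*(-104) = 60*(-104) = -6240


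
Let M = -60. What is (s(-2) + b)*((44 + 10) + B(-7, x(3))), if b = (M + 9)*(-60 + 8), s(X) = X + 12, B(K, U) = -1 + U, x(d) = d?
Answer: 149072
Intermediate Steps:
s(X) = 12 + X
b = 2652 (b = (-60 + 9)*(-60 + 8) = -51*(-52) = 2652)
(s(-2) + b)*((44 + 10) + B(-7, x(3))) = ((12 - 2) + 2652)*((44 + 10) + (-1 + 3)) = (10 + 2652)*(54 + 2) = 2662*56 = 149072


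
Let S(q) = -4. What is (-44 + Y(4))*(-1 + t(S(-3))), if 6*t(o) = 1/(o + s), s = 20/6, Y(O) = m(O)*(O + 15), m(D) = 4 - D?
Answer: 55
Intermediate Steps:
Y(O) = (4 - O)*(15 + O) (Y(O) = (4 - O)*(O + 15) = (4 - O)*(15 + O))
s = 10/3 (s = 20*(⅙) = 10/3 ≈ 3.3333)
t(o) = 1/(6*(10/3 + o)) (t(o) = 1/(6*(o + 10/3)) = 1/(6*(10/3 + o)))
(-44 + Y(4))*(-1 + t(S(-3))) = (-44 - (-4 + 4)*(15 + 4))*(-1 + 1/(2*(10 + 3*(-4)))) = (-44 - 1*0*19)*(-1 + 1/(2*(10 - 12))) = (-44 + 0)*(-1 + (½)/(-2)) = -44*(-1 + (½)*(-½)) = -44*(-1 - ¼) = -44*(-5/4) = 55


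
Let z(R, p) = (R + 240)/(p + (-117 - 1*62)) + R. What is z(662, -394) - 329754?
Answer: -188570618/573 ≈ -3.2909e+5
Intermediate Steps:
z(R, p) = R + (240 + R)/(-179 + p) (z(R, p) = (240 + R)/(p + (-117 - 62)) + R = (240 + R)/(p - 179) + R = (240 + R)/(-179 + p) + R = R + (240 + R)/(-179 + p))
z(662, -394) - 329754 = (240 - 178*662 + 662*(-394))/(-179 - 394) - 329754 = (240 - 117836 - 260828)/(-573) - 329754 = -1/573*(-378424) - 329754 = 378424/573 - 329754 = -188570618/573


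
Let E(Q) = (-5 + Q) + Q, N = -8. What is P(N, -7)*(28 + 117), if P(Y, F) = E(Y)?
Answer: -3045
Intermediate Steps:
E(Q) = -5 + 2*Q
P(Y, F) = -5 + 2*Y
P(N, -7)*(28 + 117) = (-5 + 2*(-8))*(28 + 117) = (-5 - 16)*145 = -21*145 = -3045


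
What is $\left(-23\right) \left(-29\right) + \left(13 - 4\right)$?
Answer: $676$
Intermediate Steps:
$\left(-23\right) \left(-29\right) + \left(13 - 4\right) = 667 + \left(13 - 4\right) = 667 + 9 = 676$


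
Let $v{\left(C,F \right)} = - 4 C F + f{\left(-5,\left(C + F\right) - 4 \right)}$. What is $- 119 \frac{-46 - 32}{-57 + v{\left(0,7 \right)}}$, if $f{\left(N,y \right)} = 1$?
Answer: $- \frac{663}{4} \approx -165.75$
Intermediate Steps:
$v{\left(C,F \right)} = 1 - 4 C F$ ($v{\left(C,F \right)} = - 4 C F + 1 = 1 - 4 C F$)
$- 119 \frac{-46 - 32}{-57 + v{\left(0,7 \right)}} = - 119 \frac{-46 - 32}{-57 + \left(1 - 0 \cdot 7\right)} = - 119 \left(- \frac{78}{-57 + \left(1 + 0\right)}\right) = - 119 \left(- \frac{78}{-57 + 1}\right) = - 119 \left(- \frac{78}{-56}\right) = - 119 \left(\left(-78\right) \left(- \frac{1}{56}\right)\right) = \left(-119\right) \frac{39}{28} = - \frac{663}{4}$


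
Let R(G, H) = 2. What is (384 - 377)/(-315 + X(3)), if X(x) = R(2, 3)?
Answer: -7/313 ≈ -0.022364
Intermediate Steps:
X(x) = 2
(384 - 377)/(-315 + X(3)) = (384 - 377)/(-315 + 2) = 7/(-313) = 7*(-1/313) = -7/313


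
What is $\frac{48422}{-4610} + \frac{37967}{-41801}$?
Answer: $- \frac{1099557946}{96351305} \approx -11.412$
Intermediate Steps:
$\frac{48422}{-4610} + \frac{37967}{-41801} = 48422 \left(- \frac{1}{4610}\right) + 37967 \left(- \frac{1}{41801}\right) = - \frac{24211}{2305} - \frac{37967}{41801} = - \frac{1099557946}{96351305}$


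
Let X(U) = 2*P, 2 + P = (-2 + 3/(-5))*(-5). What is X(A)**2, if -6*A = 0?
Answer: 484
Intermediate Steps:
A = 0 (A = -1/6*0 = 0)
P = 11 (P = -2 + (-2 + 3/(-5))*(-5) = -2 + (-2 + 3*(-1/5))*(-5) = -2 + (-2 - 3/5)*(-5) = -2 - 13/5*(-5) = -2 + 13 = 11)
X(U) = 22 (X(U) = 2*11 = 22)
X(A)**2 = 22**2 = 484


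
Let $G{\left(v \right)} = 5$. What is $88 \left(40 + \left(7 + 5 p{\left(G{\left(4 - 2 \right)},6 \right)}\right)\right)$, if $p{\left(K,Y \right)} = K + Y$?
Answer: $8976$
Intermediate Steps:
$88 \left(40 + \left(7 + 5 p{\left(G{\left(4 - 2 \right)},6 \right)}\right)\right) = 88 \left(40 + \left(7 + 5 \left(5 + 6\right)\right)\right) = 88 \left(40 + \left(7 + 5 \cdot 11\right)\right) = 88 \left(40 + \left(7 + 55\right)\right) = 88 \left(40 + 62\right) = 88 \cdot 102 = 8976$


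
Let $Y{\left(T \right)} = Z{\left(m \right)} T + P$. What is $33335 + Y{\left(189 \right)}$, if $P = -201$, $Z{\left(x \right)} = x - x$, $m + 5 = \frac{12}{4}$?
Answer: $33134$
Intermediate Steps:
$m = -2$ ($m = -5 + \frac{12}{4} = -5 + 12 \cdot \frac{1}{4} = -5 + 3 = -2$)
$Z{\left(x \right)} = 0$
$Y{\left(T \right)} = -201$ ($Y{\left(T \right)} = 0 T - 201 = 0 - 201 = -201$)
$33335 + Y{\left(189 \right)} = 33335 - 201 = 33134$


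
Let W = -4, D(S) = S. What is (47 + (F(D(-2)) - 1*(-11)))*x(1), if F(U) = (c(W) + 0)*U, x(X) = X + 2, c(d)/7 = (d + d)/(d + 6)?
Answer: 342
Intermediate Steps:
c(d) = 14*d/(6 + d) (c(d) = 7*((d + d)/(d + 6)) = 7*((2*d)/(6 + d)) = 7*(2*d/(6 + d)) = 14*d/(6 + d))
x(X) = 2 + X
F(U) = -28*U (F(U) = (14*(-4)/(6 - 4) + 0)*U = (14*(-4)/2 + 0)*U = (14*(-4)*(½) + 0)*U = (-28 + 0)*U = -28*U)
(47 + (F(D(-2)) - 1*(-11)))*x(1) = (47 + (-28*(-2) - 1*(-11)))*(2 + 1) = (47 + (56 + 11))*3 = (47 + 67)*3 = 114*3 = 342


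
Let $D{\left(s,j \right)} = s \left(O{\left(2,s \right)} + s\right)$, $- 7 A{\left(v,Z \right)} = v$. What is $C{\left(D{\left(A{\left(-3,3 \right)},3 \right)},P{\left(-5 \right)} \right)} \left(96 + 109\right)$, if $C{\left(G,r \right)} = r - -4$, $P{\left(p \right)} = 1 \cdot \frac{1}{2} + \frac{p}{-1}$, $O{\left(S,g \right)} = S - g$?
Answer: $\frac{3895}{2} \approx 1947.5$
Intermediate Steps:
$A{\left(v,Z \right)} = - \frac{v}{7}$
$P{\left(p \right)} = \frac{1}{2} - p$ ($P{\left(p \right)} = 1 \cdot \frac{1}{2} + p \left(-1\right) = \frac{1}{2} - p$)
$D{\left(s,j \right)} = 2 s$ ($D{\left(s,j \right)} = s \left(\left(2 - s\right) + s\right) = s 2 = 2 s$)
$C{\left(G,r \right)} = 4 + r$ ($C{\left(G,r \right)} = r + 4 = 4 + r$)
$C{\left(D{\left(A{\left(-3,3 \right)},3 \right)},P{\left(-5 \right)} \right)} \left(96 + 109\right) = \left(4 + \left(\frac{1}{2} - -5\right)\right) \left(96 + 109\right) = \left(4 + \left(\frac{1}{2} + 5\right)\right) 205 = \left(4 + \frac{11}{2}\right) 205 = \frac{19}{2} \cdot 205 = \frac{3895}{2}$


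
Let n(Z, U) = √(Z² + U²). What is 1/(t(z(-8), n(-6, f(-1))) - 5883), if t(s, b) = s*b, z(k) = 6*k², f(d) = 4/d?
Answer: -1961/8980659 - 256*√13/8980659 ≈ -0.00032114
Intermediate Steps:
n(Z, U) = √(U² + Z²)
t(s, b) = b*s
1/(t(z(-8), n(-6, f(-1))) - 5883) = 1/(√((4/(-1))² + (-6)²)*(6*(-8)²) - 5883) = 1/(√((4*(-1))² + 36)*(6*64) - 5883) = 1/(√((-4)² + 36)*384 - 5883) = 1/(√(16 + 36)*384 - 5883) = 1/(√52*384 - 5883) = 1/((2*√13)*384 - 5883) = 1/(768*√13 - 5883) = 1/(-5883 + 768*√13)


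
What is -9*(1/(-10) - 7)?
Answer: 639/10 ≈ 63.900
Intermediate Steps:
-9*(1/(-10) - 7) = -9*(-⅒ - 7) = -9*(-71/10) = 639/10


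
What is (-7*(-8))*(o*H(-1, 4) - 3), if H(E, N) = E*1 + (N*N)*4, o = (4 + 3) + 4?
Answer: 38640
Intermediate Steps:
o = 11 (o = 7 + 4 = 11)
H(E, N) = E + 4*N² (H(E, N) = E + N²*4 = E + 4*N²)
(-7*(-8))*(o*H(-1, 4) - 3) = (-7*(-8))*(11*(-1 + 4*4²) - 3) = 56*(11*(-1 + 4*16) - 3) = 56*(11*(-1 + 64) - 3) = 56*(11*63 - 3) = 56*(693 - 3) = 56*690 = 38640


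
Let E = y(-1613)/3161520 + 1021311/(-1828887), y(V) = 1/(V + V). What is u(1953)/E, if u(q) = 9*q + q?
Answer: -121430604792203582400/3472138588167869 ≈ -34973.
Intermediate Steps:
y(V) = 1/(2*V)
u(q) = 10*q
E = -3472138588167869/6217644894634080 (E = ((1/2)/(-1613))/3161520 + 1021311/(-1828887) = ((1/2)*(-1/1613))*(1/3161520) + 1021311*(-1/1828887) = -1/3226*1/3161520 - 340437/609629 = -1/10199063520 - 340437/609629 = -3472138588167869/6217644894634080 ≈ -0.55843)
u(1953)/E = (10*1953)/(-3472138588167869/6217644894634080) = 19530*(-6217644894634080/3472138588167869) = -121430604792203582400/3472138588167869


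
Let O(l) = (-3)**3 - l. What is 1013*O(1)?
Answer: -28364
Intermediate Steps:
O(l) = -27 - l
1013*O(1) = 1013*(-27 - 1*1) = 1013*(-27 - 1) = 1013*(-28) = -28364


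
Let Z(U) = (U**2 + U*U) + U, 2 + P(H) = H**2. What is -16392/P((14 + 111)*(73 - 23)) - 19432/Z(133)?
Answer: -54260325532/99082026177 ≈ -0.54763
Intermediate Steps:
P(H) = -2 + H**2
Z(U) = U + 2*U**2 (Z(U) = (U**2 + U**2) + U = 2*U**2 + U = U + 2*U**2)
-16392/P((14 + 111)*(73 - 23)) - 19432/Z(133) = -16392/(-2 + ((14 + 111)*(73 - 23))**2) - 19432*1/(133*(1 + 2*133)) = -16392/(-2 + (125*50)**2) - 19432*1/(133*(1 + 266)) = -16392/(-2 + 6250**2) - 19432/(133*267) = -16392/(-2 + 39062500) - 19432/35511 = -16392/39062498 - 19432*1/35511 = -16392*1/39062498 - 2776/5073 = -8196/19531249 - 2776/5073 = -54260325532/99082026177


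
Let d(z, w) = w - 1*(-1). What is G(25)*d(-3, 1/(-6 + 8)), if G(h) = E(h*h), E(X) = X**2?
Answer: 1171875/2 ≈ 5.8594e+5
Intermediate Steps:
G(h) = h**4 (G(h) = (h*h)**2 = (h**2)**2 = h**4)
d(z, w) = 1 + w (d(z, w) = w + 1 = 1 + w)
G(25)*d(-3, 1/(-6 + 8)) = 25**4*(1 + 1/(-6 + 8)) = 390625*(1 + 1/2) = 390625*(3/2) = 1171875/2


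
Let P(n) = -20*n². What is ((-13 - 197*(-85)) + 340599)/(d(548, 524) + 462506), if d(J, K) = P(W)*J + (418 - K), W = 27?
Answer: -357331/7527440 ≈ -0.047470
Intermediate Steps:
d(J, K) = 418 - K - 14580*J (d(J, K) = (-20*27²)*J + (418 - K) = (-20*729)*J + (418 - K) = -14580*J + (418 - K) = 418 - K - 14580*J)
((-13 - 197*(-85)) + 340599)/(d(548, 524) + 462506) = ((-13 - 197*(-85)) + 340599)/((418 - 1*524 - 14580*548) + 462506) = ((-13 + 16745) + 340599)/((418 - 524 - 7989840) + 462506) = (16732 + 340599)/(-7989946 + 462506) = 357331/(-7527440) = 357331*(-1/7527440) = -357331/7527440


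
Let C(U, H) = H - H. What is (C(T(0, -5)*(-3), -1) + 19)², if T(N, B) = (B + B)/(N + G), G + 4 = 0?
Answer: 361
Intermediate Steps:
G = -4 (G = -4 + 0 = -4)
T(N, B) = 2*B/(-4 + N) (T(N, B) = (B + B)/(N - 4) = (2*B)/(-4 + N) = 2*B/(-4 + N))
C(U, H) = 0
(C(T(0, -5)*(-3), -1) + 19)² = (0 + 19)² = 19² = 361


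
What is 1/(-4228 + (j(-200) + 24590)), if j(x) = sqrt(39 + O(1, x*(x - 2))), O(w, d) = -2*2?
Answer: 20362/414611009 - sqrt(35)/414611009 ≈ 4.9097e-5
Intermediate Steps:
O(w, d) = -4
j(x) = sqrt(35) (j(x) = sqrt(39 - 4) = sqrt(35))
1/(-4228 + (j(-200) + 24590)) = 1/(-4228 + (sqrt(35) + 24590)) = 1/(-4228 + (24590 + sqrt(35))) = 1/(20362 + sqrt(35))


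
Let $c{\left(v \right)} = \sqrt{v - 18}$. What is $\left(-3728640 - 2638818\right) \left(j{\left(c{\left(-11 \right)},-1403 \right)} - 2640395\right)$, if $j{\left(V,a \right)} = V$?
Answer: $16812604265910 - 6367458 i \sqrt{29} \approx 1.6813 \cdot 10^{13} - 3.429 \cdot 10^{7} i$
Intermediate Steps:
$c{\left(v \right)} = \sqrt{-18 + v}$
$\left(-3728640 - 2638818\right) \left(j{\left(c{\left(-11 \right)},-1403 \right)} - 2640395\right) = \left(-3728640 - 2638818\right) \left(\sqrt{-18 - 11} - 2640395\right) = - 6367458 \left(\sqrt{-29} - 2640395\right) = - 6367458 \left(i \sqrt{29} - 2640395\right) = - 6367458 \left(-2640395 + i \sqrt{29}\right) = 16812604265910 - 6367458 i \sqrt{29}$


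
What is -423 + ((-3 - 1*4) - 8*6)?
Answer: -478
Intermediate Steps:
-423 + ((-3 - 1*4) - 8*6) = -423 + ((-3 - 4) - 48) = -423 + (-7 - 48) = -423 - 55 = -478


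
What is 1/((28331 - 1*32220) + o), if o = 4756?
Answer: 1/867 ≈ 0.0011534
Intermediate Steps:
1/((28331 - 1*32220) + o) = 1/((28331 - 1*32220) + 4756) = 1/((28331 - 32220) + 4756) = 1/(-3889 + 4756) = 1/867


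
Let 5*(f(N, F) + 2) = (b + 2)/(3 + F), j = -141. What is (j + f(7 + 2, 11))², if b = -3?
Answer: 100220121/4900 ≈ 20453.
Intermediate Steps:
f(N, F) = -2 - 1/(5*(3 + F)) (f(N, F) = -2 + ((-3 + 2)/(3 + F))/5 = -2 + (-1/(3 + F))/5 = -2 - 1/(5*(3 + F)))
(j + f(7 + 2, 11))² = (-141 + (-31 - 10*11)/(5*(3 + 11)))² = (-141 + (⅕)*(-31 - 110)/14)² = (-141 + (⅕)*(1/14)*(-141))² = (-141 - 141/70)² = (-10011/70)² = 100220121/4900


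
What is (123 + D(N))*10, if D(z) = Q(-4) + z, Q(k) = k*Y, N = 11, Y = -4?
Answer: 1500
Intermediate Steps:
Q(k) = -4*k (Q(k) = k*(-4) = -4*k)
D(z) = 16 + z (D(z) = -4*(-4) + z = 16 + z)
(123 + D(N))*10 = (123 + (16 + 11))*10 = (123 + 27)*10 = 150*10 = 1500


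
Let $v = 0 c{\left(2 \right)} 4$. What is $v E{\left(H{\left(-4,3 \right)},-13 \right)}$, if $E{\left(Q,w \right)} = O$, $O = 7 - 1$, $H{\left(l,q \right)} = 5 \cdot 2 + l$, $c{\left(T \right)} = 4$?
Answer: $0$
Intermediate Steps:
$H{\left(l,q \right)} = 10 + l$
$v = 0$ ($v = 0 \cdot 4 \cdot 4 = 0 \cdot 4 = 0$)
$O = 6$ ($O = 7 - 1 = 6$)
$E{\left(Q,w \right)} = 6$
$v E{\left(H{\left(-4,3 \right)},-13 \right)} = 0 \cdot 6 = 0$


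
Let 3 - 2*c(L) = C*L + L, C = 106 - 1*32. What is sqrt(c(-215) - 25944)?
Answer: 2*I*sqrt(4470) ≈ 133.72*I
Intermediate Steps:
C = 74 (C = 106 - 32 = 74)
c(L) = 3/2 - 75*L/2 (c(L) = 3/2 - (74*L + L)/2 = 3/2 - 75*L/2)
sqrt(c(-215) - 25944) = sqrt((3/2 - 75/2*(-215)) - 25944) = sqrt((3/2 + 16125/2) - 25944) = sqrt(8064 - 25944) = sqrt(-17880) = 2*I*sqrt(4470)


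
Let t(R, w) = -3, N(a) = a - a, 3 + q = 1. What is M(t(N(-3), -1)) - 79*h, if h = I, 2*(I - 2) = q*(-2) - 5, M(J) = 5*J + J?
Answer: -273/2 ≈ -136.50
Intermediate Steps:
q = -2 (q = -3 + 1 = -2)
N(a) = 0
M(J) = 6*J
I = 3/2 (I = 2 + (-2*(-2) - 5)/2 = 2 + (4 - 5)/2 = 2 + (½)*(-1) = 2 - ½ = 3/2 ≈ 1.5000)
h = 3/2 ≈ 1.5000
M(t(N(-3), -1)) - 79*h = 6*(-3) - 79*3/2 = -18 - 237/2 = -273/2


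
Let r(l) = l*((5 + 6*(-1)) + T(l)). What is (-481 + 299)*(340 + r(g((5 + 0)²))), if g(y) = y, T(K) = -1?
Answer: -52780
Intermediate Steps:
r(l) = -2*l (r(l) = l*((5 + 6*(-1)) - 1) = l*((5 - 6) - 1) = l*(-1 - 1) = l*(-2) = -2*l)
(-481 + 299)*(340 + r(g((5 + 0)²))) = (-481 + 299)*(340 - 2*(5 + 0)²) = -182*(340 - 2*5²) = -182*(340 - 2*25) = -182*(340 - 50) = -182*290 = -52780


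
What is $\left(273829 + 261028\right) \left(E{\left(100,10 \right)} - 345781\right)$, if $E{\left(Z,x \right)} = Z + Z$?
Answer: $-184836416917$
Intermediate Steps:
$E{\left(Z,x \right)} = 2 Z$
$\left(273829 + 261028\right) \left(E{\left(100,10 \right)} - 345781\right) = \left(273829 + 261028\right) \left(2 \cdot 100 - 345781\right) = 534857 \left(200 - 345781\right) = 534857 \left(-345581\right) = -184836416917$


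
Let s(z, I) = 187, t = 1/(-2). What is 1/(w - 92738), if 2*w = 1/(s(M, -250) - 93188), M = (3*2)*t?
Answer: -186002/17249453477 ≈ -1.0783e-5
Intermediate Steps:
t = -½ ≈ -0.50000
M = -3 (M = (3*2)*(-½) = 6*(-½) = -3)
w = -1/186002 (w = 1/(2*(187 - 93188)) = (½)/(-93001) = (½)*(-1/93001) = -1/186002 ≈ -5.3763e-6)
1/(w - 92738) = 1/(-1/186002 - 92738) = 1/(-17249453477/186002) = -186002/17249453477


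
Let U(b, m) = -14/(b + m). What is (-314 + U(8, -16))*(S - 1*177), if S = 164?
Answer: 16237/4 ≈ 4059.3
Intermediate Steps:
(-314 + U(8, -16))*(S - 1*177) = (-314 - 14/(8 - 16))*(164 - 1*177) = (-314 - 14/(-8))*(164 - 177) = (-314 - 14*(-1/8))*(-13) = (-314 + 7/4)*(-13) = -1249/4*(-13) = 16237/4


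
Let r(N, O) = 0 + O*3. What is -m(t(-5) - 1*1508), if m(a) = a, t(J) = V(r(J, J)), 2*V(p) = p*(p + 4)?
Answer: 2851/2 ≈ 1425.5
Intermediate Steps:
r(N, O) = 3*O (r(N, O) = 0 + 3*O = 3*O)
V(p) = p*(4 + p)/2 (V(p) = (p*(p + 4))/2 = (p*(4 + p))/2 = p*(4 + p)/2)
t(J) = 3*J*(4 + 3*J)/2 (t(J) = (3*J)*(4 + 3*J)/2 = 3*J*(4 + 3*J)/2)
-m(t(-5) - 1*1508) = -((3/2)*(-5)*(4 + 3*(-5)) - 1*1508) = -((3/2)*(-5)*(4 - 15) - 1508) = -((3/2)*(-5)*(-11) - 1508) = -(165/2 - 1508) = -1*(-2851/2) = 2851/2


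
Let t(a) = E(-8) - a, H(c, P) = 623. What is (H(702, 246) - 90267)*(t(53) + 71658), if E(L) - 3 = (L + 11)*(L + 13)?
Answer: -6420572212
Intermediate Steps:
E(L) = 3 + (11 + L)*(13 + L) (E(L) = 3 + (L + 11)*(L + 13) = 3 + (11 + L)*(13 + L))
t(a) = 18 - a (t(a) = (146 + (-8)² + 24*(-8)) - a = (146 + 64 - 192) - a = 18 - a)
(H(702, 246) - 90267)*(t(53) + 71658) = (623 - 90267)*((18 - 1*53) + 71658) = -89644*((18 - 53) + 71658) = -89644*(-35 + 71658) = -89644*71623 = -6420572212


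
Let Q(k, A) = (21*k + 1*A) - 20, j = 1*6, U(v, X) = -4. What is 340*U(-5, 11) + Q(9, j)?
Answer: -1185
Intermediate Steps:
j = 6
Q(k, A) = -20 + A + 21*k (Q(k, A) = (21*k + A) - 20 = (A + 21*k) - 20 = -20 + A + 21*k)
340*U(-5, 11) + Q(9, j) = 340*(-4) + (-20 + 6 + 21*9) = -1360 + (-20 + 6 + 189) = -1360 + 175 = -1185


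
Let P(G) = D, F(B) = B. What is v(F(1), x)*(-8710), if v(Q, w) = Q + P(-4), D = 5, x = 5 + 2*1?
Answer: -52260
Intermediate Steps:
x = 7 (x = 5 + 2 = 7)
P(G) = 5
v(Q, w) = 5 + Q (v(Q, w) = Q + 5 = 5 + Q)
v(F(1), x)*(-8710) = (5 + 1)*(-8710) = 6*(-8710) = -52260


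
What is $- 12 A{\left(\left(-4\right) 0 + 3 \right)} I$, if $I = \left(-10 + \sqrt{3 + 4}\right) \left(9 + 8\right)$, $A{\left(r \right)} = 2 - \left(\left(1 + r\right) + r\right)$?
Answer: $-10200 + 1020 \sqrt{7} \approx -7501.3$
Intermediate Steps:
$A{\left(r \right)} = 1 - 2 r$ ($A{\left(r \right)} = 2 - \left(1 + 2 r\right) = 1 - 2 r$)
$I = -170 + 17 \sqrt{7}$ ($I = \left(-10 + \sqrt{7}\right) 17 = -170 + 17 \sqrt{7} \approx -125.02$)
$- 12 A{\left(\left(-4\right) 0 + 3 \right)} I = - 12 \left(1 - 2 \left(\left(-4\right) 0 + 3\right)\right) \left(-170 + 17 \sqrt{7}\right) = - 12 \left(1 - 2 \left(0 + 3\right)\right) \left(-170 + 17 \sqrt{7}\right) = - 12 \left(1 - 6\right) \left(-170 + 17 \sqrt{7}\right) = \left(-12\right) \left(-5\right) \left(-170 + 17 \sqrt{7}\right) = 60 \left(-170 + 17 \sqrt{7}\right) = -10200 + 1020 \sqrt{7}$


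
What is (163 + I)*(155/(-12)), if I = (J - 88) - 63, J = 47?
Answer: -9145/12 ≈ -762.08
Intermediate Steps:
I = -104 (I = (47 - 88) - 63 = -41 - 63 = -104)
(163 + I)*(155/(-12)) = (163 - 104)*(155/(-12)) = 59*(155*(-1/12)) = 59*(-155/12) = -9145/12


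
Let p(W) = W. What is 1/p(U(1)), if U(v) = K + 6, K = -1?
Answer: ⅕ ≈ 0.20000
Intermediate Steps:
U(v) = 5 (U(v) = -1 + 6 = 5)
1/p(U(1)) = 1/5 = ⅕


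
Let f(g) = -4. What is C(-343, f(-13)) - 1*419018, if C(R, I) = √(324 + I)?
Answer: -419018 + 8*√5 ≈ -4.1900e+5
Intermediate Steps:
C(-343, f(-13)) - 1*419018 = √(324 - 4) - 1*419018 = √320 - 419018 = 8*√5 - 419018 = -419018 + 8*√5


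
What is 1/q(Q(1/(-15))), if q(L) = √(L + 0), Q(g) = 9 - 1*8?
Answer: 1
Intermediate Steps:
Q(g) = 1 (Q(g) = 9 - 8 = 1)
q(L) = √L
1/q(Q(1/(-15))) = 1/(√1) = 1/1 = 1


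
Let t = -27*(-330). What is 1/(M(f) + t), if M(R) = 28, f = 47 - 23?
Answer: 1/8938 ≈ 0.00011188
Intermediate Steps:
f = 24
t = 8910
1/(M(f) + t) = 1/(28 + 8910) = 1/8938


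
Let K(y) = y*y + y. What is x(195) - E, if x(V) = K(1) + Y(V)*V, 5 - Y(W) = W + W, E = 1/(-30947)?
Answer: -2323284130/30947 ≈ -75073.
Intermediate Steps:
E = -1/30947 ≈ -3.2313e-5
Y(W) = 5 - 2*W (Y(W) = 5 - (W + W) = 5 - 2*W)
K(y) = y + y² (K(y) = y² + y = y + y²)
x(V) = 2 + V*(5 - 2*V) (x(V) = 1*(1 + 1) + (5 - 2*V)*V = 1*2 + V*(5 - 2*V) = 2 + V*(5 - 2*V))
x(195) - E = (2 - 1*195*(-5 + 2*195)) - 1*(-1/30947) = (2 - 1*195*(-5 + 390)) + 1/30947 = (2 - 1*195*385) + 1/30947 = (2 - 75075) + 1/30947 = -75073 + 1/30947 = -2323284130/30947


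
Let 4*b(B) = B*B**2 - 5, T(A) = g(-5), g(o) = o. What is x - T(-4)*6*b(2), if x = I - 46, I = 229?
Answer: 411/2 ≈ 205.50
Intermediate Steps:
T(A) = -5
b(B) = -5/4 + B**3/4 (b(B) = (B*B**2 - 5)/4 = (B**3 - 5)/4 = (-5 + B**3)/4 = -5/4 + B**3/4)
x = 183 (x = 229 - 46 = 183)
x - T(-4)*6*b(2) = 183 - (-5*6)*(-5/4 + (1/4)*2**3) = 183 - (-30)*(-5/4 + (1/4)*8) = 183 - (-30)*(-5/4 + 2) = 183 - (-30)*3/4 = 183 - 1*(-45/2) = 183 + 45/2 = 411/2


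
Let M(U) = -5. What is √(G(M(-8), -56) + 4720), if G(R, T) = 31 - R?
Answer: 2*√1189 ≈ 68.964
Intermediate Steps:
√(G(M(-8), -56) + 4720) = √((31 - 1*(-5)) + 4720) = √((31 + 5) + 4720) = √(36 + 4720) = √4756 = 2*√1189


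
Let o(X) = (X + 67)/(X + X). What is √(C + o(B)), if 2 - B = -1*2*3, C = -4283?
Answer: 7*I*√1397/4 ≈ 65.409*I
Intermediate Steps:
B = 8 (B = 2 - (-1*2)*3 = 2 - (-2)*3 = 2 - 1*(-6) = 2 + 6 = 8)
o(X) = (67 + X)/(2*X) (o(X) = (67 + X)/((2*X)) = (67 + X)*(1/(2*X)) = (67 + X)/(2*X))
√(C + o(B)) = √(-4283 + (½)*(67 + 8)/8) = √(-4283 + (½)*(⅛)*75) = √(-4283 + 75/16) = √(-68453/16) = 7*I*√1397/4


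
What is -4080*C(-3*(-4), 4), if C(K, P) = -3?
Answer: 12240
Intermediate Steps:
-4080*C(-3*(-4), 4) = -4080*(-3) = 12240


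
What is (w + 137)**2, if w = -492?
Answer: 126025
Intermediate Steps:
(w + 137)**2 = (-492 + 137)**2 = (-355)**2 = 126025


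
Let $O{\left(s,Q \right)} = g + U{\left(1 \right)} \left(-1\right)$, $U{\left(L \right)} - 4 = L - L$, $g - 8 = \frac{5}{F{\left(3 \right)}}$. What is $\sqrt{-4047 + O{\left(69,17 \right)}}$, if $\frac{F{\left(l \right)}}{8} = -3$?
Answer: $\frac{i \sqrt{582222}}{12} \approx 63.586 i$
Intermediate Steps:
$F{\left(l \right)} = -24$ ($F{\left(l \right)} = 8 \left(-3\right) = -24$)
$g = \frac{187}{24}$ ($g = 8 + \frac{5}{-24} = 8 + 5 \left(- \frac{1}{24}\right) = 8 - \frac{5}{24} = \frac{187}{24} \approx 7.7917$)
$U{\left(L \right)} = 4$ ($U{\left(L \right)} = 4 + \left(L - L\right) = 4 + 0 = 4$)
$O{\left(s,Q \right)} = \frac{91}{24}$ ($O{\left(s,Q \right)} = \frac{187}{24} + 4 \left(-1\right) = \frac{187}{24} - 4 = \frac{91}{24}$)
$\sqrt{-4047 + O{\left(69,17 \right)}} = \sqrt{-4047 + \frac{91}{24}} = \sqrt{- \frac{97037}{24}} = \frac{i \sqrt{582222}}{12}$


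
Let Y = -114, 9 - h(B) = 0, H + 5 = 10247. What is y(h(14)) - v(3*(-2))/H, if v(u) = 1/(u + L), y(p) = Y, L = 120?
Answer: -133105033/1167588 ≈ -114.00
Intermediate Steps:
H = 10242 (H = -5 + 10247 = 10242)
h(B) = 9 (h(B) = 9 - 1*0 = 9 + 0 = 9)
y(p) = -114
v(u) = 1/(120 + u) (v(u) = 1/(u + 120) = 1/(120 + u))
y(h(14)) - v(3*(-2))/H = -114 - 1/((120 + 3*(-2))*10242) = -114 - 1/((120 - 6)*10242) = -114 - 1/(114*10242) = -114 - 1*1/1167588 = -114 - 1/1167588 = -133105033/1167588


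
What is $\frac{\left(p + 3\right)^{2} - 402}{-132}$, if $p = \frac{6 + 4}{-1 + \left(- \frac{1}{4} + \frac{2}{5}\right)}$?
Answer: $\frac{93977}{38148} \approx 2.4635$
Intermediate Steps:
$p = - \frac{200}{17}$ ($p = \frac{10}{-1 + \left(\left(-1\right) \frac{1}{4} + 2 \cdot \frac{1}{5}\right)} = \frac{10}{-1 + \left(- \frac{1}{4} + \frac{2}{5}\right)} = \frac{10}{-1 + \frac{3}{20}} = \frac{10}{- \frac{17}{20}} = 10 \left(- \frac{20}{17}\right) = - \frac{200}{17} \approx -11.765$)
$\frac{\left(p + 3\right)^{2} - 402}{-132} = \frac{\left(- \frac{200}{17} + 3\right)^{2} - 402}{-132} = \left(\left(- \frac{149}{17}\right)^{2} - 402\right) \left(- \frac{1}{132}\right) = \left(\frac{22201}{289} - 402\right) \left(- \frac{1}{132}\right) = \left(- \frac{93977}{289}\right) \left(- \frac{1}{132}\right) = \frac{93977}{38148}$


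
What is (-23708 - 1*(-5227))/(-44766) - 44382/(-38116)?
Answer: 25877177/16406739 ≈ 1.5772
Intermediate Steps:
(-23708 - 1*(-5227))/(-44766) - 44382/(-38116) = (-23708 + 5227)*(-1/44766) - 44382*(-1/38116) = -18481*(-1/44766) + 1707/1466 = 18481/44766 + 1707/1466 = 25877177/16406739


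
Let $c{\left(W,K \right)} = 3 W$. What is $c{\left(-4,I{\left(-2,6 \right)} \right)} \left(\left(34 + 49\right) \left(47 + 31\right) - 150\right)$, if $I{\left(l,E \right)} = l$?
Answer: $-75888$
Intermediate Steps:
$c{\left(-4,I{\left(-2,6 \right)} \right)} \left(\left(34 + 49\right) \left(47 + 31\right) - 150\right) = 3 \left(-4\right) \left(\left(34 + 49\right) \left(47 + 31\right) - 150\right) = - 12 \left(83 \cdot 78 - 150\right) = - 12 \left(6474 - 150\right) = \left(-12\right) 6324 = -75888$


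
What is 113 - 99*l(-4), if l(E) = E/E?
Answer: 14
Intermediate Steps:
l(E) = 1
113 - 99*l(-4) = 113 - 99*1 = 113 - 99 = 14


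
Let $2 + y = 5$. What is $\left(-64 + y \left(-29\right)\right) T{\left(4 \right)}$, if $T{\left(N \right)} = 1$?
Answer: $-151$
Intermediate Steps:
$y = 3$ ($y = -2 + 5 = 3$)
$\left(-64 + y \left(-29\right)\right) T{\left(4 \right)} = \left(-64 + 3 \left(-29\right)\right) 1 = \left(-64 - 87\right) 1 = \left(-151\right) 1 = -151$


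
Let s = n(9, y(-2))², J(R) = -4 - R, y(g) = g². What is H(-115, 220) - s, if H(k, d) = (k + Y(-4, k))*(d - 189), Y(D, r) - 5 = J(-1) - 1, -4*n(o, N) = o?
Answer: -56625/16 ≈ -3539.1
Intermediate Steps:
n(o, N) = -o/4
Y(D, r) = 1 (Y(D, r) = 5 + ((-4 - 1*(-1)) - 1) = 5 + ((-4 + 1) - 1) = 5 + (-3 - 1) = 5 - 4 = 1)
H(k, d) = (1 + k)*(-189 + d) (H(k, d) = (k + 1)*(d - 189) = (1 + k)*(-189 + d))
s = 81/16 (s = (-¼*9)² = (-9/4)² = 81/16 ≈ 5.0625)
H(-115, 220) - s = (-189 + 220 - 189*(-115) + 220*(-115)) - 1*81/16 = (-189 + 220 + 21735 - 25300) - 81/16 = -3534 - 81/16 = -56625/16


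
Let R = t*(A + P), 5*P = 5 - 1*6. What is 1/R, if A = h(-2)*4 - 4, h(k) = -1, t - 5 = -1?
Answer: -5/164 ≈ -0.030488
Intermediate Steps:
t = 4 (t = 5 - 1 = 4)
A = -8 (A = -1*4 - 4 = -4 - 4 = -8)
P = -1/5 (P = (5 - 1*6)/5 = (5 - 6)/5 = (1/5)*(-1) = -1/5 ≈ -0.20000)
R = -164/5 (R = 4*(-8 - 1/5) = 4*(-41/5) = -164/5 ≈ -32.800)
1/R = 1/(-164/5) = -5/164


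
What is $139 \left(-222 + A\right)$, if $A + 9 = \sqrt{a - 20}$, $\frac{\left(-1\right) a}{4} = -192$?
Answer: $-32109 + 278 \sqrt{187} \approx -28307.0$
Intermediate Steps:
$a = 768$ ($a = \left(-4\right) \left(-192\right) = 768$)
$A = -9 + 2 \sqrt{187}$ ($A = -9 + \sqrt{768 - 20} = -9 + \sqrt{748} = -9 + 2 \sqrt{187} \approx 18.35$)
$139 \left(-222 + A\right) = 139 \left(-222 - \left(9 - 2 \sqrt{187}\right)\right) = 139 \left(-231 + 2 \sqrt{187}\right) = -32109 + 278 \sqrt{187}$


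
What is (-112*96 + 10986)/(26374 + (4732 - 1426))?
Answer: 117/14840 ≈ 0.0078841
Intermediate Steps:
(-112*96 + 10986)/(26374 + (4732 - 1426)) = (-10752 + 10986)/(26374 + 3306) = 234/29680 = 234*(1/29680) = 117/14840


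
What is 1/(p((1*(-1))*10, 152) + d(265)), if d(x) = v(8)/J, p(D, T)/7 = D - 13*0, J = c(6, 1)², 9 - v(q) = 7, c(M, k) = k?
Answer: -1/68 ≈ -0.014706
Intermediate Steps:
v(q) = 2 (v(q) = 9 - 1*7 = 9 - 7 = 2)
J = 1 (J = 1² = 1)
p(D, T) = 7*D (p(D, T) = 7*(D - 13*0) = 7*(D + 0) = 7*D)
d(x) = 2 (d(x) = 2/1 = 2*1 = 2)
1/(p((1*(-1))*10, 152) + d(265)) = 1/(7*((1*(-1))*10) + 2) = 1/(7*(-1*10) + 2) = 1/(7*(-10) + 2) = 1/(-70 + 2) = 1/(-68) = -1/68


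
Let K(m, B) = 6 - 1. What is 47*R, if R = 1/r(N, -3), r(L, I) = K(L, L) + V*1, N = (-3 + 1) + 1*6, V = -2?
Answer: 47/3 ≈ 15.667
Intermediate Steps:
K(m, B) = 5
N = 4 (N = -2 + 6 = 4)
r(L, I) = 3 (r(L, I) = 5 - 2*1 = 5 - 2 = 3)
R = ⅓ (R = 1/3 = ⅓ ≈ 0.33333)
47*R = 47*(⅓) = 47/3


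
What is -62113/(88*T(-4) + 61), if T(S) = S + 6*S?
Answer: 62113/2403 ≈ 25.848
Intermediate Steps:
T(S) = 7*S
-62113/(88*T(-4) + 61) = -62113/(88*(7*(-4)) + 61) = -62113/(88*(-28) + 61) = -62113/(-2464 + 61) = -62113/(-2403) = -62113*(-1/2403) = 62113/2403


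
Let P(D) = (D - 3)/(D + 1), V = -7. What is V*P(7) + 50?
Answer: 93/2 ≈ 46.500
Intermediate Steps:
P(D) = (-3 + D)/(1 + D)
V*P(7) + 50 = -7*(-3 + 7)/(1 + 7) + 50 = -7*4/8 + 50 = -7*½ + 50 = -7/2 + 50 = 93/2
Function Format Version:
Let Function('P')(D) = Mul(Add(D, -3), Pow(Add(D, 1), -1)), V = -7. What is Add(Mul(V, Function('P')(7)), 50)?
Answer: Rational(93, 2) ≈ 46.500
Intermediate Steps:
Function('P')(D) = Mul(Pow(Add(1, D), -1), Add(-3, D)) (Function('P')(D) = Mul(Add(-3, D), Pow(Add(1, D), -1)) = Mul(Pow(Add(1, D), -1), Add(-3, D)))
Add(Mul(V, Function('P')(7)), 50) = Add(Mul(-7, Mul(Pow(Add(1, 7), -1), Add(-3, 7))), 50) = Add(Mul(-7, Mul(Pow(8, -1), 4)), 50) = Add(Mul(-7, Mul(Rational(1, 8), 4)), 50) = Add(Mul(-7, Rational(1, 2)), 50) = Add(Rational(-7, 2), 50) = Rational(93, 2)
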